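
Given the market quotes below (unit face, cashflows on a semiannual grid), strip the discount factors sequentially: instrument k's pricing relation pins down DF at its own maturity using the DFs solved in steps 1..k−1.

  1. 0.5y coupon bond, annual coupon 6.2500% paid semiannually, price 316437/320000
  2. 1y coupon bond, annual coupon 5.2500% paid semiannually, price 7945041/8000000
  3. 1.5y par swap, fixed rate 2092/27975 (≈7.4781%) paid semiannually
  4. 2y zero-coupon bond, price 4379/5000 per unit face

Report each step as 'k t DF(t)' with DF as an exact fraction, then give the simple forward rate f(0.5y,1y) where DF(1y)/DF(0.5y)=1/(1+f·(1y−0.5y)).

1 1/2 9589/10000
2 1 1179/1250
3 3/2 4477/5000
4 2 4379/5000
f(0.5y,1y) = ((9589/10000)/(1179/1250) − 1)/(1/2) = 157/4716 ≈ 3.3291%

step 1 [0.5y] bond c/2=1/32: DF=(316437/320000 − 1/32·(0))/(1+1/32) = 9589/10000 ≈ 0.958900
step 2 [1y] bond c/2=21/800: DF=(7945041/8000000 − 21/800·(0.958900))/(1+21/800) = 1179/1250 ≈ 0.943200
step 3 [1.5y] swap r/2=1046/27975: DF=(1 − 1046/27975·(0.958900+0.943200))/(1+1046/27975) = 4477/5000 ≈ 0.895400
step 4 [2y] zero: DF = P = 4379/5000 ≈ 0.875800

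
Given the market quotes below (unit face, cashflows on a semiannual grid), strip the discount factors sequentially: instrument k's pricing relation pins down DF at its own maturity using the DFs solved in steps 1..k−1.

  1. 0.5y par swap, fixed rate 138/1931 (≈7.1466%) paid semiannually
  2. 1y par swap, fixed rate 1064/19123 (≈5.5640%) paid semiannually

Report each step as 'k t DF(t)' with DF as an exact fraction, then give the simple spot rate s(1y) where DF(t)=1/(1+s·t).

1 1/2 1931/2000
2 1 2367/2500
s(1y) = (1/(2367/2500) − 1)/(1) = 133/2367 ≈ 5.6189%

step 1 [0.5y] swap r/2=69/1931: DF=(1 − 69/1931·(0))/(1+69/1931) = 1931/2000 ≈ 0.965500
step 2 [1y] swap r/2=532/19123: DF=(1 − 532/19123·(0.965500))/(1+532/19123) = 2367/2500 ≈ 0.946800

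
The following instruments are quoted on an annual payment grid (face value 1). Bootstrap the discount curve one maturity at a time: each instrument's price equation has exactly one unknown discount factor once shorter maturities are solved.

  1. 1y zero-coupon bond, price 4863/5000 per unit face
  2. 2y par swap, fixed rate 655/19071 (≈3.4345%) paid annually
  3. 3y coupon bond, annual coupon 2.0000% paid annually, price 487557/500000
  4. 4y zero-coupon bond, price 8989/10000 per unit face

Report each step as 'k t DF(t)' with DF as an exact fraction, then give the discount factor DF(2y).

step 1 [1y] zero: DF = P = 4863/5000 ≈ 0.972600
step 2 [2y] swap r/1=655/19071: DF=(1 − 655/19071·(0.972600))/(1+655/19071) = 1869/2000 ≈ 0.934500
step 3 [3y] bond c/1=1/50: DF=(487557/500000 − 1/50·(0.972600+0.934500))/(1+1/50) = 4593/5000 ≈ 0.918600
step 4 [4y] zero: DF = P = 8989/10000 ≈ 0.898900

1 1 4863/5000
2 2 1869/2000
3 3 4593/5000
4 4 8989/10000
DF(2y) = 1869/2000 ≈ 0.934500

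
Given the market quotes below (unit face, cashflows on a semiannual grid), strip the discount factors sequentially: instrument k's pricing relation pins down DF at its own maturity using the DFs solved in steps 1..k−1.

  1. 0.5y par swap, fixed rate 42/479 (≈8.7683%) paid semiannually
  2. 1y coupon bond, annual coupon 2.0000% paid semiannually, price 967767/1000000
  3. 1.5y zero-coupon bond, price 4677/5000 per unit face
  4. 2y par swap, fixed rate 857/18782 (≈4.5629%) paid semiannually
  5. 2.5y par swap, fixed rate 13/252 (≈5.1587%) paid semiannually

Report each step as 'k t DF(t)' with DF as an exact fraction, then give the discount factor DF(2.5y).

step 1 [0.5y] swap r/2=21/479: DF=(1 − 21/479·(0))/(1+21/479) = 479/500 ≈ 0.958000
step 2 [1y] bond c/2=1/100: DF=(967767/1000000 − 1/100·(0.958000))/(1+1/100) = 9487/10000 ≈ 0.948700
step 3 [1.5y] zero: DF = P = 4677/5000 ≈ 0.935400
step 4 [2y] swap r/2=857/37564: DF=(1 − 857/37564·(0.958000+0.948700+0.935400))/(1+857/37564) = 9143/10000 ≈ 0.914300
step 5 [2.5y] swap r/2=13/504: DF=(1 − 13/504·(0.958000+0.948700+0.935400+0.914300))/(1+13/504) = 2201/2500 ≈ 0.880400

1 1/2 479/500
2 1 9487/10000
3 3/2 4677/5000
4 2 9143/10000
5 5/2 2201/2500
DF(2.5y) = 2201/2500 ≈ 0.880400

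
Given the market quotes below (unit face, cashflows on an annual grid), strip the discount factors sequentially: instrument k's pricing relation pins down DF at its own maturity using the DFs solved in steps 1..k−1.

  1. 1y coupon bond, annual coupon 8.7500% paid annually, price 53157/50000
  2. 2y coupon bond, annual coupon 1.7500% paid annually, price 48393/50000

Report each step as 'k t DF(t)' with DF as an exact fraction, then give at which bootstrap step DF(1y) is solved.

step 1 [1y] bond c/1=7/80: DF=(53157/50000 − 7/80·(0))/(1+7/80) = 611/625 ≈ 0.977600
step 2 [2y] bond c/1=7/400: DF=(48393/50000 − 7/400·(0.977600))/(1+7/400) = 584/625 ≈ 0.934400

1 1 611/625
2 2 584/625
DF(1y) is solved at step 1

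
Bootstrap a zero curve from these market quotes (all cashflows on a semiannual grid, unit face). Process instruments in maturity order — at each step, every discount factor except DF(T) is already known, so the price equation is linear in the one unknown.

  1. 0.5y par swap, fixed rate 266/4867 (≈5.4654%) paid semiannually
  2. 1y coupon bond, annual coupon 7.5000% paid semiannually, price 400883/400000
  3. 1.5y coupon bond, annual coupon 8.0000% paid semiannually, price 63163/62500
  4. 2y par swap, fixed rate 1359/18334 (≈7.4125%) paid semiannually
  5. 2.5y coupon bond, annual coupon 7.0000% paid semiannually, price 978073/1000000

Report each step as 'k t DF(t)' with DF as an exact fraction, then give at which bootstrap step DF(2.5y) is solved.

step 1 [0.5y] swap r/2=133/4867: DF=(1 − 133/4867·(0))/(1+133/4867) = 4867/5000 ≈ 0.973400
step 2 [1y] bond c/2=3/80: DF=(400883/400000 − 3/80·(0.973400))/(1+3/80) = 2327/2500 ≈ 0.930800
step 3 [1.5y] bond c/2=1/25: DF=(63163/62500 − 1/25·(0.973400+0.930800))/(1+1/25) = 1797/2000 ≈ 0.898500
step 4 [2y] swap r/2=1359/36668: DF=(1 − 1359/36668·(0.973400+0.930800+0.898500))/(1+1359/36668) = 8641/10000 ≈ 0.864100
step 5 [2.5y] bond c/2=7/200: DF=(978073/1000000 − 7/200·(0.973400+0.930800+0.898500+0.864100))/(1+7/200) = 821/1000 ≈ 0.821000

1 1/2 4867/5000
2 1 2327/2500
3 3/2 1797/2000
4 2 8641/10000
5 5/2 821/1000
DF(2.5y) is solved at step 5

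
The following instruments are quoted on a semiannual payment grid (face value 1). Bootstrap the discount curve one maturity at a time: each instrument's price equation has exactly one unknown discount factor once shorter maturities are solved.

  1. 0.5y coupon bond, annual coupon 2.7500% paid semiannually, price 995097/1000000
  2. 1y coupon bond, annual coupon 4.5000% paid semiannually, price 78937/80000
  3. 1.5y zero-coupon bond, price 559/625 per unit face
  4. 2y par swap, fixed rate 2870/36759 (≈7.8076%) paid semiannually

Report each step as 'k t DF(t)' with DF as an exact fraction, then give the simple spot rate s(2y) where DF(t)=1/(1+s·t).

step 1 [0.5y] bond c/2=11/800: DF=(995097/1000000 − 11/800·(0))/(1+11/800) = 1227/1250 ≈ 0.981600
step 2 [1y] bond c/2=9/400: DF=(78937/80000 − 9/400·(0.981600))/(1+9/400) = 4717/5000 ≈ 0.943400
step 3 [1.5y] zero: DF = P = 559/625 ≈ 0.894400
step 4 [2y] swap r/2=1435/36759: DF=(1 − 1435/36759·(0.981600+0.943400+0.894400))/(1+1435/36759) = 1713/2000 ≈ 0.856500

1 1/2 1227/1250
2 1 4717/5000
3 3/2 559/625
4 2 1713/2000
s(2y) = (1/(1713/2000) − 1)/(2) = 287/3426 ≈ 8.3771%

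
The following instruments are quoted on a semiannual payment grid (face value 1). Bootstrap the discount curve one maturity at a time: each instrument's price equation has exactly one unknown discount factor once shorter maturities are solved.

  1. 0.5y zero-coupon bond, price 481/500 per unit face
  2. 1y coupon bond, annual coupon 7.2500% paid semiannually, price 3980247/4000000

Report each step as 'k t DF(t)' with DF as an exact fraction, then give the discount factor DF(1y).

1 1/2 481/500
2 1 4633/5000
DF(1y) = 4633/5000 ≈ 0.926600

step 1 [0.5y] zero: DF = P = 481/500 ≈ 0.962000
step 2 [1y] bond c/2=29/800: DF=(3980247/4000000 − 29/800·(0.962000))/(1+29/800) = 4633/5000 ≈ 0.926600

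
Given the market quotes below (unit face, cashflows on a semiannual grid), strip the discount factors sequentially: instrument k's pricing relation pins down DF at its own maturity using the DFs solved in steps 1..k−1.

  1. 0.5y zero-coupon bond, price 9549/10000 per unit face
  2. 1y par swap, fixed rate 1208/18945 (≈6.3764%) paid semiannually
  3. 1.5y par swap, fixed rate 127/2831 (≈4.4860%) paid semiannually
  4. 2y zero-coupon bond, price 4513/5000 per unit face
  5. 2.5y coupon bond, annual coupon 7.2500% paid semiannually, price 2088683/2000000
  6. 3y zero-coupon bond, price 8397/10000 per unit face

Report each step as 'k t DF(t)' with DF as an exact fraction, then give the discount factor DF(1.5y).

1 1/2 9549/10000
2 1 2349/2500
3 3/2 1873/2000
4 2 4513/5000
5 5/2 2193/2500
6 3 8397/10000
DF(1.5y) = 1873/2000 ≈ 0.936500

step 1 [0.5y] zero: DF = P = 9549/10000 ≈ 0.954900
step 2 [1y] swap r/2=604/18945: DF=(1 − 604/18945·(0.954900))/(1+604/18945) = 2349/2500 ≈ 0.939600
step 3 [1.5y] swap r/2=127/5662: DF=(1 − 127/5662·(0.954900+0.939600))/(1+127/5662) = 1873/2000 ≈ 0.936500
step 4 [2y] zero: DF = P = 4513/5000 ≈ 0.902600
step 5 [2.5y] bond c/2=29/800: DF=(2088683/2000000 − 29/800·(0.954900+0.939600+0.936500+0.902600))/(1+29/800) = 2193/2500 ≈ 0.877200
step 6 [3y] zero: DF = P = 8397/10000 ≈ 0.839700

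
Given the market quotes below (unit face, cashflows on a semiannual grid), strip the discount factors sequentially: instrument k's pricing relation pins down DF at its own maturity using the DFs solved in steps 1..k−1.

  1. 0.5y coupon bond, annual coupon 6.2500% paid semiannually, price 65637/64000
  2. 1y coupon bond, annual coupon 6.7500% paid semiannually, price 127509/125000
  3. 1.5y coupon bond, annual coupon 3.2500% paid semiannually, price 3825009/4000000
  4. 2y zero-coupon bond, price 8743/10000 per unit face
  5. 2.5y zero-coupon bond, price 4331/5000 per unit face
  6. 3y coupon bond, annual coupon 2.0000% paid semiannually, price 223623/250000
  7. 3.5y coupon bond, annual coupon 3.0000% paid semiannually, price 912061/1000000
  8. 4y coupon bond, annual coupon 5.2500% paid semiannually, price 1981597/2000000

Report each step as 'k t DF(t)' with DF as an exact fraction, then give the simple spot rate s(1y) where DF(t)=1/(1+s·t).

1 1/2 1989/2000
2 1 9543/10000
3 3/2 4549/5000
4 2 8743/10000
5 5/2 4331/5000
6 3 8401/10000
7 7/2 4091/5000
8 4 4027/5000
s(1y) = (1/(9543/10000) − 1)/(1) = 457/9543 ≈ 4.7889%

step 1 [0.5y] bond c/2=1/32: DF=(65637/64000 − 1/32·(0))/(1+1/32) = 1989/2000 ≈ 0.994500
step 2 [1y] bond c/2=27/800: DF=(127509/125000 − 27/800·(0.994500))/(1+27/800) = 9543/10000 ≈ 0.954300
step 3 [1.5y] bond c/2=13/800: DF=(3825009/4000000 − 13/800·(0.994500+0.954300))/(1+13/800) = 4549/5000 ≈ 0.909800
step 4 [2y] zero: DF = P = 8743/10000 ≈ 0.874300
step 5 [2.5y] zero: DF = P = 4331/5000 ≈ 0.866200
step 6 [3y] bond c/2=1/100: DF=(223623/250000 − 1/100·(0.994500+0.954300+0.909800+0.874300+0.866200))/(1+1/100) = 8401/10000 ≈ 0.840100
step 7 [3.5y] bond c/2=3/200: DF=(912061/1000000 − 3/200·(0.994500+0.954300+0.909800+0.874300+0.866200+0.840100))/(1+3/200) = 4091/5000 ≈ 0.818200
step 8 [4y] bond c/2=21/800: DF=(1981597/2000000 − 21/800·(0.994500+0.954300+0.909800+0.874300+0.866200+0.840100+0.818200))/(1+21/800) = 4027/5000 ≈ 0.805400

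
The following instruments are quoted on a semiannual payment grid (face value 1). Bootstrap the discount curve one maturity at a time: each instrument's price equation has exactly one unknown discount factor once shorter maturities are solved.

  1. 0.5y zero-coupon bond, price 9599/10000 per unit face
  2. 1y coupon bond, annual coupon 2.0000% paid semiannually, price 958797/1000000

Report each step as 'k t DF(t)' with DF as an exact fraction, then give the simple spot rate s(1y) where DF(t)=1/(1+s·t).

step 1 [0.5y] zero: DF = P = 9599/10000 ≈ 0.959900
step 2 [1y] bond c/2=1/100: DF=(958797/1000000 − 1/100·(0.959900))/(1+1/100) = 4699/5000 ≈ 0.939800

1 1/2 9599/10000
2 1 4699/5000
s(1y) = (1/(4699/5000) − 1)/(1) = 301/4699 ≈ 6.4056%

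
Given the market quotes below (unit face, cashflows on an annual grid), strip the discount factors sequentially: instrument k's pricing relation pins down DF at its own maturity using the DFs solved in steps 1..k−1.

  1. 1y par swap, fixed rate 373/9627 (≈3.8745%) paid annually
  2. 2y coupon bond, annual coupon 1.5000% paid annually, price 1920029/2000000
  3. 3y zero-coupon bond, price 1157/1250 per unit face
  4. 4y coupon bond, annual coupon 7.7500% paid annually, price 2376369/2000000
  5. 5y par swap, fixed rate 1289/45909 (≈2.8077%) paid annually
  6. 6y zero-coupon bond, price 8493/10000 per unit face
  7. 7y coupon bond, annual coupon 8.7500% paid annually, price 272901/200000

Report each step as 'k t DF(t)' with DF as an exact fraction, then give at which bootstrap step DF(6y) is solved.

1 1 9627/10000
2 2 2329/2500
3 3 1157/1250
4 4 8999/10000
5 5 8711/10000
6 6 8493/10000
7 7 817/1000
DF(6y) is solved at step 6

step 1 [1y] swap r/1=373/9627: DF=(1 − 373/9627·(0))/(1+373/9627) = 9627/10000 ≈ 0.962700
step 2 [2y] bond c/1=3/200: DF=(1920029/2000000 − 3/200·(0.962700))/(1+3/200) = 2329/2500 ≈ 0.931600
step 3 [3y] zero: DF = P = 1157/1250 ≈ 0.925600
step 4 [4y] bond c/1=31/400: DF=(2376369/2000000 − 31/400·(0.962700+0.931600+0.925600))/(1+31/400) = 8999/10000 ≈ 0.899900
step 5 [5y] swap r/1=1289/45909: DF=(1 − 1289/45909·(0.962700+0.931600+0.925600+0.899900))/(1+1289/45909) = 8711/10000 ≈ 0.871100
step 6 [6y] zero: DF = P = 8493/10000 ≈ 0.849300
step 7 [7y] bond c/1=7/80: DF=(272901/200000 − 7/80·(0.962700+0.931600+0.925600+0.899900+0.871100+0.849300))/(1+7/80) = 817/1000 ≈ 0.817000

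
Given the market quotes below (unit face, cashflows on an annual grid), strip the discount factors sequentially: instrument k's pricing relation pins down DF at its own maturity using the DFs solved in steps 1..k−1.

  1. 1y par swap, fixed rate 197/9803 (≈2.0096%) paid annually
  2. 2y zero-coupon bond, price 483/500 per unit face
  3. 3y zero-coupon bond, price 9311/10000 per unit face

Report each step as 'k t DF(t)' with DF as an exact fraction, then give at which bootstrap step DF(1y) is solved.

step 1 [1y] swap r/1=197/9803: DF=(1 − 197/9803·(0))/(1+197/9803) = 9803/10000 ≈ 0.980300
step 2 [2y] zero: DF = P = 483/500 ≈ 0.966000
step 3 [3y] zero: DF = P = 9311/10000 ≈ 0.931100

1 1 9803/10000
2 2 483/500
3 3 9311/10000
DF(1y) is solved at step 1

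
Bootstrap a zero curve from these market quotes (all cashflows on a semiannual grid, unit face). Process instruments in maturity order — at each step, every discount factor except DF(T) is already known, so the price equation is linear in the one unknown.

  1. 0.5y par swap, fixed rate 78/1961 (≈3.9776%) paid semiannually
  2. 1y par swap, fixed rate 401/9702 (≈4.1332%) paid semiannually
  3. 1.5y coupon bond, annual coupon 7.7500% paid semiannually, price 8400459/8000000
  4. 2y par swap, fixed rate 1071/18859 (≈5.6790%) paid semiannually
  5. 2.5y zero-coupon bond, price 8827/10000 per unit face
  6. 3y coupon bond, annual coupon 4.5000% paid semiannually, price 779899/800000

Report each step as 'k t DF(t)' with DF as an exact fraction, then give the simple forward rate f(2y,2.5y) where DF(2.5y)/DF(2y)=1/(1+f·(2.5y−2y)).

step 1 [0.5y] swap r/2=39/1961: DF=(1 − 39/1961·(0))/(1+39/1961) = 1961/2000 ≈ 0.980500
step 2 [1y] swap r/2=401/19404: DF=(1 − 401/19404·(0.980500))/(1+401/19404) = 9599/10000 ≈ 0.959900
step 3 [1.5y] bond c/2=31/800: DF=(8400459/8000000 − 31/800·(0.980500+0.959900))/(1+31/800) = 1877/2000 ≈ 0.938500
step 4 [2y] swap r/2=1071/37718: DF=(1 − 1071/37718·(0.980500+0.959900+0.938500))/(1+1071/37718) = 8929/10000 ≈ 0.892900
step 5 [2.5y] zero: DF = P = 8827/10000 ≈ 0.882700
step 6 [3y] bond c/2=9/400: DF=(779899/800000 − 9/400·(0.980500+0.959900+0.938500+0.892900+0.882700))/(1+9/400) = 851/1000 ≈ 0.851000

1 1/2 1961/2000
2 1 9599/10000
3 3/2 1877/2000
4 2 8929/10000
5 5/2 8827/10000
6 3 851/1000
f(2y,2.5y) = ((8929/10000)/(8827/10000) − 1)/(1/2) = 204/8827 ≈ 2.3111%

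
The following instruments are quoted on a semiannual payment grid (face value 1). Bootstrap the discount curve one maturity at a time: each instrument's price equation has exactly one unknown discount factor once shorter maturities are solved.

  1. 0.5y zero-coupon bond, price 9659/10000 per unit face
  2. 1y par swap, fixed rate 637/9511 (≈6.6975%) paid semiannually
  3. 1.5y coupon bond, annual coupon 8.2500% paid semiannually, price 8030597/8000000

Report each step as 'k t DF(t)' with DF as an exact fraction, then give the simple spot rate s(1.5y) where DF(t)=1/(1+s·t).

1 1/2 9659/10000
2 1 9363/10000
3 3/2 8887/10000
s(1.5y) = (1/(8887/10000) − 1)/(3/2) = 742/8887 ≈ 8.3493%

step 1 [0.5y] zero: DF = P = 9659/10000 ≈ 0.965900
step 2 [1y] swap r/2=637/19022: DF=(1 − 637/19022·(0.965900))/(1+637/19022) = 9363/10000 ≈ 0.936300
step 3 [1.5y] bond c/2=33/800: DF=(8030597/8000000 − 33/800·(0.965900+0.936300))/(1+33/800) = 8887/10000 ≈ 0.888700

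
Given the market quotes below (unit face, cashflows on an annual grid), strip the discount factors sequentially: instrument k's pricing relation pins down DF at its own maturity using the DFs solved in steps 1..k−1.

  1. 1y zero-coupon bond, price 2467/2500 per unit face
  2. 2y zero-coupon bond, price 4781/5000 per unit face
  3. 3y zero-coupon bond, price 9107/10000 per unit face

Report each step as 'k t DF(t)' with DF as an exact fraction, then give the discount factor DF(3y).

1 1 2467/2500
2 2 4781/5000
3 3 9107/10000
DF(3y) = 9107/10000 ≈ 0.910700

step 1 [1y] zero: DF = P = 2467/2500 ≈ 0.986800
step 2 [2y] zero: DF = P = 4781/5000 ≈ 0.956200
step 3 [3y] zero: DF = P = 9107/10000 ≈ 0.910700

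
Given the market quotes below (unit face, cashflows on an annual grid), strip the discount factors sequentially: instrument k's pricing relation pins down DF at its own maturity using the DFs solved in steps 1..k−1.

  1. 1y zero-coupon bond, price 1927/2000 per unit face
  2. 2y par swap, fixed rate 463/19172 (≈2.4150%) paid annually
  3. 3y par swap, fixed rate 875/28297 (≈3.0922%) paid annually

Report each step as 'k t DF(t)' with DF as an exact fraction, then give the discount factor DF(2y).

1 1 1927/2000
2 2 9537/10000
3 3 73/80
DF(2y) = 9537/10000 ≈ 0.953700

step 1 [1y] zero: DF = P = 1927/2000 ≈ 0.963500
step 2 [2y] swap r/1=463/19172: DF=(1 − 463/19172·(0.963500))/(1+463/19172) = 9537/10000 ≈ 0.953700
step 3 [3y] swap r/1=875/28297: DF=(1 − 875/28297·(0.963500+0.953700))/(1+875/28297) = 73/80 ≈ 0.912500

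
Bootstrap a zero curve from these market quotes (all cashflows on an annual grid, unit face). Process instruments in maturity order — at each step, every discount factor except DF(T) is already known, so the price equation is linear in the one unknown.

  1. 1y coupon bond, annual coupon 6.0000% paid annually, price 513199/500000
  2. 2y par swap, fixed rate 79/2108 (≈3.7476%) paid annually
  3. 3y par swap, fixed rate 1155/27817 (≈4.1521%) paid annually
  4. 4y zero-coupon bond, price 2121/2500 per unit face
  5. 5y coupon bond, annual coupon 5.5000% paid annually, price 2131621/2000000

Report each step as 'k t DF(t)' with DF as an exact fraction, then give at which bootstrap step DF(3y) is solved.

1 1 9683/10000
2 2 9289/10000
3 3 1769/2000
4 4 2121/2500
5 5 821/1000
DF(3y) is solved at step 3

step 1 [1y] bond c/1=3/50: DF=(513199/500000 − 3/50·(0))/(1+3/50) = 9683/10000 ≈ 0.968300
step 2 [2y] swap r/1=79/2108: DF=(1 − 79/2108·(0.968300))/(1+79/2108) = 9289/10000 ≈ 0.928900
step 3 [3y] swap r/1=1155/27817: DF=(1 − 1155/27817·(0.968300+0.928900))/(1+1155/27817) = 1769/2000 ≈ 0.884500
step 4 [4y] zero: DF = P = 2121/2500 ≈ 0.848400
step 5 [5y] bond c/1=11/200: DF=(2131621/2000000 − 11/200·(0.968300+0.928900+0.884500+0.848400))/(1+11/200) = 821/1000 ≈ 0.821000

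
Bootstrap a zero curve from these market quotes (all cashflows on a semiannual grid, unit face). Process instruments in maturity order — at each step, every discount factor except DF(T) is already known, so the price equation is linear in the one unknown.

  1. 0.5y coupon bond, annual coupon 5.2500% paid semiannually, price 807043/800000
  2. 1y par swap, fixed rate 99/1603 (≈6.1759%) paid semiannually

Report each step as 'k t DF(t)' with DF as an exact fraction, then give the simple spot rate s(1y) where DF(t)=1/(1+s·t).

1 1/2 983/1000
2 1 4703/5000
s(1y) = (1/(4703/5000) − 1)/(1) = 297/4703 ≈ 6.3151%

step 1 [0.5y] bond c/2=21/800: DF=(807043/800000 − 21/800·(0))/(1+21/800) = 983/1000 ≈ 0.983000
step 2 [1y] swap r/2=99/3206: DF=(1 − 99/3206·(0.983000))/(1+99/3206) = 4703/5000 ≈ 0.940600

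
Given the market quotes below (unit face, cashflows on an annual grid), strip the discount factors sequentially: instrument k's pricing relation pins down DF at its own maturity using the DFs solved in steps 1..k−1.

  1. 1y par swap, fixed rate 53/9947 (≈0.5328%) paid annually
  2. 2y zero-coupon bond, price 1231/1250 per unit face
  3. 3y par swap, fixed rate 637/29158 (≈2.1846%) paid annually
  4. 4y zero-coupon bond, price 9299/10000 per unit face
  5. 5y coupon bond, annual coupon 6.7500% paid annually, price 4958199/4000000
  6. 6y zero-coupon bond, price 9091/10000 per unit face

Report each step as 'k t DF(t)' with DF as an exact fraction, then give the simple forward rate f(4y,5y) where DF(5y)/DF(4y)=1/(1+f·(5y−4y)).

step 1 [1y] swap r/1=53/9947: DF=(1 − 53/9947·(0))/(1+53/9947) = 9947/10000 ≈ 0.994700
step 2 [2y] zero: DF = P = 1231/1250 ≈ 0.984800
step 3 [3y] swap r/1=637/29158: DF=(1 − 637/29158·(0.994700+0.984800))/(1+637/29158) = 9363/10000 ≈ 0.936300
step 4 [4y] zero: DF = P = 9299/10000 ≈ 0.929900
step 5 [5y] bond c/1=27/400: DF=(4958199/4000000 − 27/400·(0.994700+0.984800+0.936300+0.929900))/(1+27/400) = 459/500 ≈ 0.918000
step 6 [6y] zero: DF = P = 9091/10000 ≈ 0.909100

1 1 9947/10000
2 2 1231/1250
3 3 9363/10000
4 4 9299/10000
5 5 459/500
6 6 9091/10000
f(4y,5y) = ((9299/10000)/(459/500) − 1)/(1) = 7/540 ≈ 1.2963%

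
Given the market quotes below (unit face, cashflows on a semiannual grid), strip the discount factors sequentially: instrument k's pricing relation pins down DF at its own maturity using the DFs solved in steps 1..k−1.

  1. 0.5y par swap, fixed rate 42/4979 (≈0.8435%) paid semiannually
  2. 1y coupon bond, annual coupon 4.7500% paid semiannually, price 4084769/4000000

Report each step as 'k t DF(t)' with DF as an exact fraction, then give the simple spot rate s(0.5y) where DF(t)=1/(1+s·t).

step 1 [0.5y] swap r/2=21/4979: DF=(1 − 21/4979·(0))/(1+21/4979) = 4979/5000 ≈ 0.995800
step 2 [1y] bond c/2=19/800: DF=(4084769/4000000 − 19/800·(0.995800))/(1+19/800) = 609/625 ≈ 0.974400

1 1/2 4979/5000
2 1 609/625
s(0.5y) = (1/(4979/5000) − 1)/(1/2) = 42/4979 ≈ 0.8435%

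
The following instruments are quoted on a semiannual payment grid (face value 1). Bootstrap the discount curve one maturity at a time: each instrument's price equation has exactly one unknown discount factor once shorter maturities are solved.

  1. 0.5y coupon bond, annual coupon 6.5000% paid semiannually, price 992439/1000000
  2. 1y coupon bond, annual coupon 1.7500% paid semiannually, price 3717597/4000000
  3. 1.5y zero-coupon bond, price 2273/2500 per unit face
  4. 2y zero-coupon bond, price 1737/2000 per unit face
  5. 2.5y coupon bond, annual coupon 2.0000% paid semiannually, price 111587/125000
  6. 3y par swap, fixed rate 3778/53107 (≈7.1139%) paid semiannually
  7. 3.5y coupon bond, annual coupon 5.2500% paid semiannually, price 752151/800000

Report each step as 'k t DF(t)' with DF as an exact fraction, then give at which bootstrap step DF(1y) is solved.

1 1/2 2403/2500
2 1 913/1000
3 3/2 2273/2500
4 2 1737/2000
5 5/2 8477/10000
6 3 8111/10000
7 7/2 7803/10000
DF(1y) is solved at step 2

step 1 [0.5y] bond c/2=13/400: DF=(992439/1000000 − 13/400·(0))/(1+13/400) = 2403/2500 ≈ 0.961200
step 2 [1y] bond c/2=7/800: DF=(3717597/4000000 − 7/800·(0.961200))/(1+7/800) = 913/1000 ≈ 0.913000
step 3 [1.5y] zero: DF = P = 2273/2500 ≈ 0.909200
step 4 [2y] zero: DF = P = 1737/2000 ≈ 0.868500
step 5 [2.5y] bond c/2=1/100: DF=(111587/125000 − 1/100·(0.961200+0.913000+0.909200+0.868500))/(1+1/100) = 8477/10000 ≈ 0.847700
step 6 [3y] swap r/2=1889/53107: DF=(1 − 1889/53107·(0.961200+0.913000+0.909200+0.868500+0.847700))/(1+1889/53107) = 8111/10000 ≈ 0.811100
step 7 [3.5y] bond c/2=21/800: DF=(752151/800000 − 21/800·(0.961200+0.913000+0.909200+0.868500+0.847700+0.811100))/(1+21/800) = 7803/10000 ≈ 0.780300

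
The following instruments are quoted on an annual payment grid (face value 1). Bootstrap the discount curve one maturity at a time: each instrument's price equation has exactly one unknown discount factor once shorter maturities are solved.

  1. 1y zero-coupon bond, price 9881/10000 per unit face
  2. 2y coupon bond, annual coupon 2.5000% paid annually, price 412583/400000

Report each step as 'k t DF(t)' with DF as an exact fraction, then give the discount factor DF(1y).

step 1 [1y] zero: DF = P = 9881/10000 ≈ 0.988100
step 2 [2y] bond c/1=1/40: DF=(412583/400000 − 1/40·(0.988100))/(1+1/40) = 4911/5000 ≈ 0.982200

1 1 9881/10000
2 2 4911/5000
DF(1y) = 9881/10000 ≈ 0.988100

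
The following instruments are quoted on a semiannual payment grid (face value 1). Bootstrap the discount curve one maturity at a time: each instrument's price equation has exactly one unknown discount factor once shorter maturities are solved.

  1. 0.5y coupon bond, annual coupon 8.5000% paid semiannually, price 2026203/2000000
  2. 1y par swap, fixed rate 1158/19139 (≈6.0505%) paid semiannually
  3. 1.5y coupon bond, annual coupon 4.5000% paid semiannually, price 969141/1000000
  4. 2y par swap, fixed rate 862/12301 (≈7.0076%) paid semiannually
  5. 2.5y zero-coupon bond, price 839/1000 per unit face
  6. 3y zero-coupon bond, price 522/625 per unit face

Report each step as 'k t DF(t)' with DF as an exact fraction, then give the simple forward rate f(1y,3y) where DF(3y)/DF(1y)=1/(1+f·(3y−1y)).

step 1 [0.5y] bond c/2=17/400: DF=(2026203/2000000 − 17/400·(0))/(1+17/400) = 4859/5000 ≈ 0.971800
step 2 [1y] swap r/2=579/19139: DF=(1 − 579/19139·(0.971800))/(1+579/19139) = 9421/10000 ≈ 0.942100
step 3 [1.5y] bond c/2=9/400: DF=(969141/1000000 − 9/400·(0.971800+0.942100))/(1+9/400) = 9057/10000 ≈ 0.905700
step 4 [2y] swap r/2=431/12301: DF=(1 − 431/12301·(0.971800+0.942100+0.905700))/(1+431/12301) = 8707/10000 ≈ 0.870700
step 5 [2.5y] zero: DF = P = 839/1000 ≈ 0.839000
step 6 [3y] zero: DF = P = 522/625 ≈ 0.835200

1 1/2 4859/5000
2 1 9421/10000
3 3/2 9057/10000
4 2 8707/10000
5 5/2 839/1000
6 3 522/625
f(1y,3y) = ((9421/10000)/(522/625) − 1)/(2) = 1069/16704 ≈ 6.3997%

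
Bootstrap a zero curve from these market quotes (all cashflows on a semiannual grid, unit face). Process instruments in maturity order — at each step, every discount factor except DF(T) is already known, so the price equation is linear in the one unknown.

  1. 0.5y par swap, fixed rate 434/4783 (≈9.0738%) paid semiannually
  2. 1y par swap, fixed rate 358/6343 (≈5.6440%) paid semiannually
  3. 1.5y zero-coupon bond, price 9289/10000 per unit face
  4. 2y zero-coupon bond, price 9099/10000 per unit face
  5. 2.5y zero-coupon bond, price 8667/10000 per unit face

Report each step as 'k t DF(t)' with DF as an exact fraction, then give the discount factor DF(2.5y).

step 1 [0.5y] swap r/2=217/4783: DF=(1 − 217/4783·(0))/(1+217/4783) = 4783/5000 ≈ 0.956600
step 2 [1y] swap r/2=179/6343: DF=(1 − 179/6343·(0.956600))/(1+179/6343) = 9463/10000 ≈ 0.946300
step 3 [1.5y] zero: DF = P = 9289/10000 ≈ 0.928900
step 4 [2y] zero: DF = P = 9099/10000 ≈ 0.909900
step 5 [2.5y] zero: DF = P = 8667/10000 ≈ 0.866700

1 1/2 4783/5000
2 1 9463/10000
3 3/2 9289/10000
4 2 9099/10000
5 5/2 8667/10000
DF(2.5y) = 8667/10000 ≈ 0.866700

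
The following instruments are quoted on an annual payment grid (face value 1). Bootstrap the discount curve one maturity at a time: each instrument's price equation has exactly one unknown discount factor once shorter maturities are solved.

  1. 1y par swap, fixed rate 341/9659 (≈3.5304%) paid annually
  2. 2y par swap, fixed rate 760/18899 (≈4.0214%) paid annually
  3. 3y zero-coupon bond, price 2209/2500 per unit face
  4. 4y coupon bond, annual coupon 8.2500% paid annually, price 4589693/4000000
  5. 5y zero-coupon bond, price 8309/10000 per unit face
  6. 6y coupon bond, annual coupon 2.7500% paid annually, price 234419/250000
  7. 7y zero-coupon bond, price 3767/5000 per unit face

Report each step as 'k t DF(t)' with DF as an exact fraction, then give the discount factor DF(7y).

step 1 [1y] swap r/1=341/9659: DF=(1 − 341/9659·(0))/(1+341/9659) = 9659/10000 ≈ 0.965900
step 2 [2y] swap r/1=760/18899: DF=(1 − 760/18899·(0.965900))/(1+760/18899) = 231/250 ≈ 0.924000
step 3 [3y] zero: DF = P = 2209/2500 ≈ 0.883600
step 4 [4y] bond c/1=33/400: DF=(4589693/4000000 − 33/400·(0.965900+0.924000+0.883600))/(1+33/400) = 4243/5000 ≈ 0.848600
step 5 [5y] zero: DF = P = 8309/10000 ≈ 0.830900
step 6 [6y] bond c/1=11/400: DF=(234419/250000 − 11/400·(0.965900+0.924000+0.883600+0.848600+0.830900))/(1+11/400) = 3967/5000 ≈ 0.793400
step 7 [7y] zero: DF = P = 3767/5000 ≈ 0.753400

1 1 9659/10000
2 2 231/250
3 3 2209/2500
4 4 4243/5000
5 5 8309/10000
6 6 3967/5000
7 7 3767/5000
DF(7y) = 3767/5000 ≈ 0.753400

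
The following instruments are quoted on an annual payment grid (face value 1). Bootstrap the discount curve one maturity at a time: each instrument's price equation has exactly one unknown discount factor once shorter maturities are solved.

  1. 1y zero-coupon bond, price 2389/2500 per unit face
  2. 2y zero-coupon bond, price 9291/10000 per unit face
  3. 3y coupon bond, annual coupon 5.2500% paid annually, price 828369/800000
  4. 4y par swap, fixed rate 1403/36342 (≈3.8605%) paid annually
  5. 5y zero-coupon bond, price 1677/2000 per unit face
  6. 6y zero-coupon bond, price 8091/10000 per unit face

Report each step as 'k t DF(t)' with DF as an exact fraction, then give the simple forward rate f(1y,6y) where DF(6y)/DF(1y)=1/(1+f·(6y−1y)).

1 1 2389/2500
2 2 9291/10000
3 3 4449/5000
4 4 8597/10000
5 5 1677/2000
6 6 8091/10000
f(1y,6y) = ((2389/2500)/(8091/10000) − 1)/(5) = 293/8091 ≈ 3.6213%

step 1 [1y] zero: DF = P = 2389/2500 ≈ 0.955600
step 2 [2y] zero: DF = P = 9291/10000 ≈ 0.929100
step 3 [3y] bond c/1=21/400: DF=(828369/800000 − 21/400·(0.955600+0.929100))/(1+21/400) = 4449/5000 ≈ 0.889800
step 4 [4y] swap r/1=1403/36342: DF=(1 − 1403/36342·(0.955600+0.929100+0.889800))/(1+1403/36342) = 8597/10000 ≈ 0.859700
step 5 [5y] zero: DF = P = 1677/2000 ≈ 0.838500
step 6 [6y] zero: DF = P = 8091/10000 ≈ 0.809100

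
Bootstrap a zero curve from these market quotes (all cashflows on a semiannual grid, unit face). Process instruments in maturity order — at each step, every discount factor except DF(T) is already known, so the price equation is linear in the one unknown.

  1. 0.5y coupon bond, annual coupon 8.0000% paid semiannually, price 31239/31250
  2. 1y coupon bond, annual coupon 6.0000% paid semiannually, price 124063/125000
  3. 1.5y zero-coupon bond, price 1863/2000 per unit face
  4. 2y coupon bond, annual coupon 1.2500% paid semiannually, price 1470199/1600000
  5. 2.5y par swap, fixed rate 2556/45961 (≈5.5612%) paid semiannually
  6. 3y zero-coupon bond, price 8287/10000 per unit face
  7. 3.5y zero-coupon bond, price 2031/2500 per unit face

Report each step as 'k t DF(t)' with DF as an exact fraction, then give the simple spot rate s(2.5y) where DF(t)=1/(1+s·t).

step 1 [0.5y] bond c/2=1/25: DF=(31239/31250 − 1/25·(0))/(1+1/25) = 2403/2500 ≈ 0.961200
step 2 [1y] bond c/2=3/100: DF=(124063/125000 − 3/100·(0.961200))/(1+3/100) = 2339/2500 ≈ 0.935600
step 3 [1.5y] zero: DF = P = 1863/2000 ≈ 0.931500
step 4 [2y] bond c/2=1/160: DF=(1470199/1600000 − 1/160·(0.961200+0.935600+0.931500))/(1+1/160) = 2239/2500 ≈ 0.895600
step 5 [2.5y] swap r/2=1278/45961: DF=(1 − 1278/45961·(0.961200+0.935600+0.931500+0.895600))/(1+1278/45961) = 4361/5000 ≈ 0.872200
step 6 [3y] zero: DF = P = 8287/10000 ≈ 0.828700
step 7 [3.5y] zero: DF = P = 2031/2500 ≈ 0.812400

1 1/2 2403/2500
2 1 2339/2500
3 3/2 1863/2000
4 2 2239/2500
5 5/2 4361/5000
6 3 8287/10000
7 7/2 2031/2500
s(2.5y) = (1/(4361/5000) − 1)/(5/2) = 1278/21805 ≈ 5.8610%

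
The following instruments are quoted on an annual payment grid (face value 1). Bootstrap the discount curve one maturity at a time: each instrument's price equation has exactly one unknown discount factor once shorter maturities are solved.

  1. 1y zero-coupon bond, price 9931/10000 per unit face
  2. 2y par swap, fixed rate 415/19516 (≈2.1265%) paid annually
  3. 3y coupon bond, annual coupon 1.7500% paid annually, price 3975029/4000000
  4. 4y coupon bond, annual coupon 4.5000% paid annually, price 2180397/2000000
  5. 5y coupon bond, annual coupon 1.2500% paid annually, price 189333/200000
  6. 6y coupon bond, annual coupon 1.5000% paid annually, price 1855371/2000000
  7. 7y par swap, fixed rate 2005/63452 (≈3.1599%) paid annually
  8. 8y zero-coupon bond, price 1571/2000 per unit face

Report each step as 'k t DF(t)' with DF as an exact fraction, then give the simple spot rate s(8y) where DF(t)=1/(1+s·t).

1 1 9931/10000
2 2 1917/2000
3 3 9431/10000
4 4 4593/5000
5 5 8879/10000
6 6 1689/2000
7 7 1599/2000
8 8 1571/2000
s(8y) = (1/(1571/2000) − 1)/(8) = 429/12568 ≈ 3.4134%

step 1 [1y] zero: DF = P = 9931/10000 ≈ 0.993100
step 2 [2y] swap r/1=415/19516: DF=(1 − 415/19516·(0.993100))/(1+415/19516) = 1917/2000 ≈ 0.958500
step 3 [3y] bond c/1=7/400: DF=(3975029/4000000 − 7/400·(0.993100+0.958500))/(1+7/400) = 9431/10000 ≈ 0.943100
step 4 [4y] bond c/1=9/200: DF=(2180397/2000000 − 9/200·(0.993100+0.958500+0.943100))/(1+9/200) = 4593/5000 ≈ 0.918600
step 5 [5y] bond c/1=1/80: DF=(189333/200000 − 1/80·(0.993100+0.958500+0.943100+0.918600))/(1+1/80) = 8879/10000 ≈ 0.887900
step 6 [6y] bond c/1=3/200: DF=(1855371/2000000 − 3/200·(0.993100+0.958500+0.943100+0.918600+0.887900))/(1+3/200) = 1689/2000 ≈ 0.844500
step 7 [7y] swap r/1=2005/63452: DF=(1 − 2005/63452·(0.993100+0.958500+0.943100+0.918600+0.887900+0.844500))/(1+2005/63452) = 1599/2000 ≈ 0.799500
step 8 [8y] zero: DF = P = 1571/2000 ≈ 0.785500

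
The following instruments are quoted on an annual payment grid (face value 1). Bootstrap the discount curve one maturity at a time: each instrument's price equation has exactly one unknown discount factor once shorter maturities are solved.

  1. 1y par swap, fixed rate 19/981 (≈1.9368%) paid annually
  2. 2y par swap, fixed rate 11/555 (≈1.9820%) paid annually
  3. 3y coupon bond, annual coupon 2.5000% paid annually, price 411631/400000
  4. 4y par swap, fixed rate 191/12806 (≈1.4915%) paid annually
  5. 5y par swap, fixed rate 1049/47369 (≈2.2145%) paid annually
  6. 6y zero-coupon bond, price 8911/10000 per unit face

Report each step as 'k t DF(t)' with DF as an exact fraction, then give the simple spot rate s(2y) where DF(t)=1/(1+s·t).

step 1 [1y] swap r/1=19/981: DF=(1 − 19/981·(0))/(1+19/981) = 981/1000 ≈ 0.981000
step 2 [2y] swap r/1=11/555: DF=(1 − 11/555·(0.981000))/(1+11/555) = 1923/2000 ≈ 0.961500
step 3 [3y] bond c/1=1/40: DF=(411631/400000 − 1/40·(0.981000+0.961500))/(1+1/40) = 4783/5000 ≈ 0.956600
step 4 [4y] swap r/1=191/12806: DF=(1 − 191/12806·(0.981000+0.961500+0.956600))/(1+191/12806) = 9427/10000 ≈ 0.942700
step 5 [5y] swap r/1=1049/47369: DF=(1 − 1049/47369·(0.981000+0.961500+0.956600+0.942700))/(1+1049/47369) = 8951/10000 ≈ 0.895100
step 6 [6y] zero: DF = P = 8911/10000 ≈ 0.891100

1 1 981/1000
2 2 1923/2000
3 3 4783/5000
4 4 9427/10000
5 5 8951/10000
6 6 8911/10000
s(2y) = (1/(1923/2000) − 1)/(2) = 77/3846 ≈ 2.0021%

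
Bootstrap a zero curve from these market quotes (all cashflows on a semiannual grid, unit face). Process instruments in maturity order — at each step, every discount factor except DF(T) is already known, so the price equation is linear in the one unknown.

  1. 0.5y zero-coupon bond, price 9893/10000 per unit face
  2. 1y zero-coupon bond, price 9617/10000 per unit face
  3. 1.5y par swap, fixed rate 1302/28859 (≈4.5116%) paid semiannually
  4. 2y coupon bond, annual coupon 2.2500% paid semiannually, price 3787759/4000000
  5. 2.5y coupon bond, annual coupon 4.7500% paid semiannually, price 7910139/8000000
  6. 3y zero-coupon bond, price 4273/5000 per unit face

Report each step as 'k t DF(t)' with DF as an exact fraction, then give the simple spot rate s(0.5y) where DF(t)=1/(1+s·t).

step 1 [0.5y] zero: DF = P = 9893/10000 ≈ 0.989300
step 2 [1y] zero: DF = P = 9617/10000 ≈ 0.961700
step 3 [1.5y] swap r/2=651/28859: DF=(1 − 651/28859·(0.989300+0.961700))/(1+651/28859) = 9349/10000 ≈ 0.934900
step 4 [2y] bond c/2=9/800: DF=(3787759/4000000 − 9/800·(0.989300+0.961700+0.934900))/(1+9/800) = 9043/10000 ≈ 0.904300
step 5 [2.5y] bond c/2=19/800: DF=(7910139/8000000 − 19/800·(0.989300+0.961700+0.934900+0.904300))/(1+19/800) = 8779/10000 ≈ 0.877900
step 6 [3y] zero: DF = P = 4273/5000 ≈ 0.854600

1 1/2 9893/10000
2 1 9617/10000
3 3/2 9349/10000
4 2 9043/10000
5 5/2 8779/10000
6 3 4273/5000
s(0.5y) = (1/(9893/10000) − 1)/(1/2) = 214/9893 ≈ 2.1631%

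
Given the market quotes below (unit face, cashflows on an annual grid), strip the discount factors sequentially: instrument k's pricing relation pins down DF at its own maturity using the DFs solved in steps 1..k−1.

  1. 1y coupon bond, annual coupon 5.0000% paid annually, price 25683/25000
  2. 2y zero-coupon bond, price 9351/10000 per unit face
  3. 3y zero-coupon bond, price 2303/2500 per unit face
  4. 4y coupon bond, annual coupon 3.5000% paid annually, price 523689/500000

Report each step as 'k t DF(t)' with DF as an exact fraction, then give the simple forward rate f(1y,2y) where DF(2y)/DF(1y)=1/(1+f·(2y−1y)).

1 1 1223/1250
2 2 9351/10000
3 3 2303/2500
4 4 9161/10000
f(1y,2y) = ((1223/1250)/(9351/10000) − 1)/(1) = 433/9351 ≈ 4.6305%

step 1 [1y] bond c/1=1/20: DF=(25683/25000 − 1/20·(0))/(1+1/20) = 1223/1250 ≈ 0.978400
step 2 [2y] zero: DF = P = 9351/10000 ≈ 0.935100
step 3 [3y] zero: DF = P = 2303/2500 ≈ 0.921200
step 4 [4y] bond c/1=7/200: DF=(523689/500000 − 7/200·(0.978400+0.935100+0.921200))/(1+7/200) = 9161/10000 ≈ 0.916100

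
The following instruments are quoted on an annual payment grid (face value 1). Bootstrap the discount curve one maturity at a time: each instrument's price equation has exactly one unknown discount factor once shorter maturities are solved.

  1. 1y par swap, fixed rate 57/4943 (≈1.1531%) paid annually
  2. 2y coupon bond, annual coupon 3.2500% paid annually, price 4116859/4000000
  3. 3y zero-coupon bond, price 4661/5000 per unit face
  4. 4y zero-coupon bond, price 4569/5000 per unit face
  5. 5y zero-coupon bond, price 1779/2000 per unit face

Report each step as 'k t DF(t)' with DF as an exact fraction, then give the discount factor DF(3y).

1 1 4943/5000
2 2 9657/10000
3 3 4661/5000
4 4 4569/5000
5 5 1779/2000
DF(3y) = 4661/5000 ≈ 0.932200

step 1 [1y] swap r/1=57/4943: DF=(1 − 57/4943·(0))/(1+57/4943) = 4943/5000 ≈ 0.988600
step 2 [2y] bond c/1=13/400: DF=(4116859/4000000 − 13/400·(0.988600))/(1+13/400) = 9657/10000 ≈ 0.965700
step 3 [3y] zero: DF = P = 4661/5000 ≈ 0.932200
step 4 [4y] zero: DF = P = 4569/5000 ≈ 0.913800
step 5 [5y] zero: DF = P = 1779/2000 ≈ 0.889500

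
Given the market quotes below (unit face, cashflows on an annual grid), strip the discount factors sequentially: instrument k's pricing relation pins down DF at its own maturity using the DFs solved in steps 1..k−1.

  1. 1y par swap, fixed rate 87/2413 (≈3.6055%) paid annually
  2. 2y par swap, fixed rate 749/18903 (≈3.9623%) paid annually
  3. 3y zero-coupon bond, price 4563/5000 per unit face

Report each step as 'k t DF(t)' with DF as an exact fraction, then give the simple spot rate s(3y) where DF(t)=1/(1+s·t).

1 1 2413/2500
2 2 9251/10000
3 3 4563/5000
s(3y) = (1/(4563/5000) − 1)/(3) = 437/13689 ≈ 3.1923%

step 1 [1y] swap r/1=87/2413: DF=(1 − 87/2413·(0))/(1+87/2413) = 2413/2500 ≈ 0.965200
step 2 [2y] swap r/1=749/18903: DF=(1 − 749/18903·(0.965200))/(1+749/18903) = 9251/10000 ≈ 0.925100
step 3 [3y] zero: DF = P = 4563/5000 ≈ 0.912600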